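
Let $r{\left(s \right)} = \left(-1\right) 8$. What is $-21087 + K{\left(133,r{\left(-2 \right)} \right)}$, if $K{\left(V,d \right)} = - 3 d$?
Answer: $-21063$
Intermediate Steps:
$r{\left(s \right)} = -8$
$-21087 + K{\left(133,r{\left(-2 \right)} \right)} = -21087 - -24 = -21087 + 24 = -21063$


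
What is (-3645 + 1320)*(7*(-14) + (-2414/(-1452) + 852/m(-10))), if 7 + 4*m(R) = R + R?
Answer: 375669625/726 ≈ 5.1745e+5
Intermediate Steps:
m(R) = -7/4 + R/2 (m(R) = -7/4 + (R + R)/4 = -7/4 + (2*R)/4 = -7/4 + R/2)
(-3645 + 1320)*(7*(-14) + (-2414/(-1452) + 852/m(-10))) = (-3645 + 1320)*(7*(-14) + (-2414/(-1452) + 852/(-7/4 + (1/2)*(-10)))) = -2325*(-98 + (-2414*(-1/1452) + 852/(-7/4 - 5))) = -2325*(-98 + (1207/726 + 852/(-27/4))) = -2325*(-98 + (1207/726 + 852*(-4/27))) = -2325*(-98 + (1207/726 - 1136/9)) = -2325*(-98 - 271291/2178) = -2325*(-484735/2178) = 375669625/726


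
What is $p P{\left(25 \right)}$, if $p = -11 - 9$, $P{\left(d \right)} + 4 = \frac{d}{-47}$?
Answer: $\frac{4260}{47} \approx 90.638$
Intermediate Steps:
$P{\left(d \right)} = -4 - \frac{d}{47}$ ($P{\left(d \right)} = -4 + \frac{d}{-47} = -4 + d \left(- \frac{1}{47}\right) = -4 - \frac{d}{47}$)
$p = -20$
$p P{\left(25 \right)} = - 20 \left(-4 - \frac{25}{47}\right) = \left(-20\right) \left(- \frac{213}{47}\right) = \frac{4260}{47}$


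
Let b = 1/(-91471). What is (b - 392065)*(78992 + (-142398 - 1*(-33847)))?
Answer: 1060061931751344/91471 ≈ 1.1589e+10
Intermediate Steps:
b = -1/91471 ≈ -1.0932e-5
(b - 392065)*(78992 + (-142398 - 1*(-33847))) = (-1/91471 - 392065)*(78992 + (-142398 - 1*(-33847))) = -35862577616*(78992 + (-142398 + 33847))/91471 = -35862577616*(78992 - 108551)/91471 = -35862577616/91471*(-29559) = 1060061931751344/91471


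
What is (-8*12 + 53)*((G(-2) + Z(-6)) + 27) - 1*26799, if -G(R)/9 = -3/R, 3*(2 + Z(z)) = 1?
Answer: -163847/6 ≈ -27308.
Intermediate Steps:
Z(z) = -5/3 (Z(z) = -2 + (1/3)*1 = -2 + 1/3 = -5/3)
G(R) = 27/R (G(R) = -(-27)/R = 27/R)
(-8*12 + 53)*((G(-2) + Z(-6)) + 27) - 1*26799 = (-8*12 + 53)*((27/(-2) - 5/3) + 27) - 1*26799 = (-96 + 53)*((27*(-1/2) - 5/3) + 27) - 26799 = -43*((-27/2 - 5/3) + 27) - 26799 = -43*(-91/6 + 27) - 26799 = -43*71/6 - 26799 = -3053/6 - 26799 = -163847/6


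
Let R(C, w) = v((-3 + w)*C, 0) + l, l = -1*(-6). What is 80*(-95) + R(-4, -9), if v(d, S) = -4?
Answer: -7598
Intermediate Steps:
l = 6
R(C, w) = 2 (R(C, w) = -4 + 6 = 2)
80*(-95) + R(-4, -9) = 80*(-95) + 2 = -7600 + 2 = -7598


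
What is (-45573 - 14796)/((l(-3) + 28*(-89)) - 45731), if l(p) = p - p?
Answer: 60369/48223 ≈ 1.2519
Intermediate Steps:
l(p) = 0
(-45573 - 14796)/((l(-3) + 28*(-89)) - 45731) = (-45573 - 14796)/((0 + 28*(-89)) - 45731) = -60369/((0 - 2492) - 45731) = -60369/(-2492 - 45731) = -60369/(-48223) = -60369*(-1/48223) = 60369/48223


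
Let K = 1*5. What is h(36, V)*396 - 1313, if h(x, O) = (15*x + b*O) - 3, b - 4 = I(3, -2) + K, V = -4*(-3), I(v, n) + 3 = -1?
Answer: 235099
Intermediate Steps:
I(v, n) = -4 (I(v, n) = -3 - 1 = -4)
K = 5
V = 12
b = 5 (b = 4 + (-4 + 5) = 4 + 1 = 5)
h(x, O) = -3 + 5*O + 15*x (h(x, O) = (15*x + 5*O) - 3 = (5*O + 15*x) - 3 = -3 + 5*O + 15*x)
h(36, V)*396 - 1313 = (-3 + 5*12 + 15*36)*396 - 1313 = (-3 + 60 + 540)*396 - 1313 = 597*396 - 1313 = 236412 - 1313 = 235099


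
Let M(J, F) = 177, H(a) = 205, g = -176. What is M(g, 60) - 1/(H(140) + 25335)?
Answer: 4520579/25540 ≈ 177.00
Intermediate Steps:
M(g, 60) - 1/(H(140) + 25335) = 177 - 1/(205 + 25335) = 177 - 1/25540 = 4520579/25540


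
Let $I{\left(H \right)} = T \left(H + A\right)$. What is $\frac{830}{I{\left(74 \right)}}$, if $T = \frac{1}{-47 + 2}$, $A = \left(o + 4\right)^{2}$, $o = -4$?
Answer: $- \frac{18675}{37} \approx -504.73$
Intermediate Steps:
$A = 0$ ($A = \left(-4 + 4\right)^{2} = 0^{2} = 0$)
$T = - \frac{1}{45}$ ($T = \frac{1}{-45} = - \frac{1}{45} \approx -0.022222$)
$I{\left(H \right)} = - \frac{H}{45}$ ($I{\left(H \right)} = - \frac{H + 0}{45} = - \frac{H}{45}$)
$\frac{830}{I{\left(74 \right)}} = \frac{830}{\left(- \frac{1}{45}\right) 74} = \frac{830}{- \frac{74}{45}} = 830 \left(- \frac{45}{74}\right) = - \frac{18675}{37}$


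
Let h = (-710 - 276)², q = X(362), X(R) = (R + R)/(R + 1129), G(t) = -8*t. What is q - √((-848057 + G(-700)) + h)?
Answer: 724/1491 - √129739 ≈ -359.71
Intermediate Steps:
X(R) = 2*R/(1129 + R) (X(R) = (2*R)/(1129 + R) = 2*R/(1129 + R))
q = 724/1491 (q = 2*362/(1129 + 362) = 2*362/1491 = 2*362*(1/1491) = 724/1491 ≈ 0.48558)
h = 972196 (h = (-986)² = 972196)
q - √((-848057 + G(-700)) + h) = 724/1491 - √((-848057 - 8*(-700)) + 972196) = 724/1491 - √((-848057 + 5600) + 972196) = 724/1491 - √(-842457 + 972196) = 724/1491 - √129739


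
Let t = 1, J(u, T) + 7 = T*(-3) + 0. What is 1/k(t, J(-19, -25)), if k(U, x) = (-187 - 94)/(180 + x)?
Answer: -248/281 ≈ -0.88256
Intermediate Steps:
J(u, T) = -7 - 3*T (J(u, T) = -7 + (T*(-3) + 0) = -7 + (-3*T + 0) = -7 - 3*T)
k(U, x) = -281/(180 + x)
1/k(t, J(-19, -25)) = 1/(-281/(180 + (-7 - 3*(-25)))) = 1/(-281/(180 + (-7 + 75))) = 1/(-281/(180 + 68)) = 1/(-281/248) = -248/281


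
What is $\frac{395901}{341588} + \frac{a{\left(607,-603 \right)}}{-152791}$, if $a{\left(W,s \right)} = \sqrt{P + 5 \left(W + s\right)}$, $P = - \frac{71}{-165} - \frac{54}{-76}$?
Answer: $\frac{395901}{341588} - \frac{\sqrt{831107310}}{957999570} \approx 1.159$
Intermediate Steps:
$P = \frac{7153}{6270}$ ($P = \left(-71\right) \left(- \frac{1}{165}\right) - - \frac{27}{38} = \frac{71}{165} + \frac{27}{38} = \frac{7153}{6270} \approx 1.1408$)
$a{\left(W,s \right)} = \sqrt{\frac{7153}{6270} + 5 W + 5 s}$ ($a{\left(W,s \right)} = \sqrt{\frac{7153}{6270} + 5 \left(W + s\right)} = \sqrt{\frac{7153}{6270} + \left(5 W + 5 s\right)} = \sqrt{\frac{7153}{6270} + 5 W + 5 s}$)
$\frac{395901}{341588} + \frac{a{\left(607,-603 \right)}}{-152791} = \frac{395901}{341588} + \frac{\frac{1}{6270} \sqrt{44849310 + 196564500 \cdot 607 + 196564500 \left(-603\right)}}{-152791} = 395901 \cdot \frac{1}{341588} + \frac{\sqrt{44849310 + 119314651500 - 118528393500}}{6270} \left(- \frac{1}{152791}\right) = \frac{395901}{341588} + \frac{\sqrt{831107310}}{6270} \left(- \frac{1}{152791}\right) = \frac{395901}{341588} - \frac{\sqrt{831107310}}{957999570}$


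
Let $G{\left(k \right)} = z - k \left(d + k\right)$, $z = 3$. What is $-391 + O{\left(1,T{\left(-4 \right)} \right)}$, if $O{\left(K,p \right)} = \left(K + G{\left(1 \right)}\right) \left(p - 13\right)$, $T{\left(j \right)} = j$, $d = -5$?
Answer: $-527$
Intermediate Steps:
$G{\left(k \right)} = 3 - k \left(-5 + k\right)$
$O{\left(K,p \right)} = \left(-13 + p\right) \left(7 + K\right)$ ($O{\left(K,p \right)} = \left(K + \left(3 - 1^{2} + 5 \cdot 1\right)\right) \left(p - 13\right) = \left(K + \left(3 - 1 + 5\right)\right) \left(-13 + p\right) = \left(K + 7\right) \left(-13 + p\right) = \left(7 + K\right) \left(-13 + p\right) = \left(-13 + p\right) \left(7 + K\right)$)
$-391 + O{\left(1,T{\left(-4 \right)} \right)} = -391 + \left(-91 - 13 + 7 \left(-4\right) + 1 \left(-4\right)\right) = -391 - 136 = -527$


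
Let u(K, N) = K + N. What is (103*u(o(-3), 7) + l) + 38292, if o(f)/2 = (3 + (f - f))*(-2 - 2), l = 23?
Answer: 36564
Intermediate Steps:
o(f) = -24 (o(f) = 2*((3 + (f - f))*(-2 - 2)) = 2*((3 + 0)*(-4)) = 2*(3*(-4)) = 2*(-12) = -24)
(103*u(o(-3), 7) + l) + 38292 = (103*(-24 + 7) + 23) + 38292 = (103*(-17) + 23) + 38292 = (-1751 + 23) + 38292 = -1728 + 38292 = 36564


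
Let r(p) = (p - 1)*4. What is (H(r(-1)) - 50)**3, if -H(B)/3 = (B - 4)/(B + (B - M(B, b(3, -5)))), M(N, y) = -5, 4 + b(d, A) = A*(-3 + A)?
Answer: -201230056/1331 ≈ -1.5119e+5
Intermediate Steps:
r(p) = -4 + 4*p (r(p) = (-1 + p)*4 = -4 + 4*p)
b(d, A) = -4 + A*(-3 + A)
H(B) = -3*(-4 + B)/(5 + 2*B) (H(B) = -3*(B - 4)/(B + (B - 1*(-5))) = -3*(-4 + B)/(B + (B + 5)) = -3*(-4 + B)/(B + (5 + B)) = -3*(-4 + B)/(5 + 2*B))
(H(r(-1)) - 50)**3 = (3*(4 - (-4 + 4*(-1)))/(5 + 2*(-4 + 4*(-1))) - 50)**3 = (3*(4 - (-4 - 4))/(5 + 2*(-4 - 4)) - 50)**3 = (3*(4 - 1*(-8))/(5 + 2*(-8)) - 50)**3 = (3*(4 + 8)/(5 - 16) - 50)**3 = (3*12/(-11) - 50)**3 = (3*(-1/11)*12 - 50)**3 = (-36/11 - 50)**3 = (-586/11)**3 = -201230056/1331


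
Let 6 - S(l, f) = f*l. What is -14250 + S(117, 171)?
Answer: -34251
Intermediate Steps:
S(l, f) = 6 - f*l
-14250 + S(117, 171) = -14250 + (6 - 1*171*117) = -14250 + (6 - 20007) = -14250 - 20001 = -34251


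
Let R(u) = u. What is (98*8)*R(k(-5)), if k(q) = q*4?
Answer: -15680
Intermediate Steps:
k(q) = 4*q
(98*8)*R(k(-5)) = (98*8)*(4*(-5)) = 784*(-20) = -15680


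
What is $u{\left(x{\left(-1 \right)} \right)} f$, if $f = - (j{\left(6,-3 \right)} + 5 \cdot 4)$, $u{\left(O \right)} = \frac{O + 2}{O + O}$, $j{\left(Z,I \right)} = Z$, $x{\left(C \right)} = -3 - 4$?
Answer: $- \frac{65}{7} \approx -9.2857$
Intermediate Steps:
$x{\left(C \right)} = -7$
$u{\left(O \right)} = \frac{2 + O}{2 O}$
$f = -26$ ($f = - (6 + 5 \cdot 4) = - (6 + 20) = \left(-1\right) 26 = -26$)
$u{\left(x{\left(-1 \right)} \right)} f = \frac{2 - 7}{2 \left(-7\right)} \left(-26\right) = \frac{1}{2} \left(- \frac{1}{7}\right) \left(-5\right) \left(-26\right) = \frac{5}{14} \left(-26\right) = - \frac{65}{7}$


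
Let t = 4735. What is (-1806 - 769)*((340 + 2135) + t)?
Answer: -18565750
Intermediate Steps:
(-1806 - 769)*((340 + 2135) + t) = (-1806 - 769)*((340 + 2135) + 4735) = -2575*(2475 + 4735) = -2575*7210 = -18565750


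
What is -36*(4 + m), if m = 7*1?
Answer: -396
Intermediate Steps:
m = 7
-36*(4 + m) = -36*(4 + 7) = -36*11 = -396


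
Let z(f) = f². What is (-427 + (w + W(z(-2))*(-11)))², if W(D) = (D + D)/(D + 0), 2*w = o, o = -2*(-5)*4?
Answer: 184041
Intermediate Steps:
o = 40 (o = 10*4 = 40)
w = 20 (w = (½)*40 = 20)
W(D) = 2 (W(D) = (2*D)/D = 2)
(-427 + (w + W(z(-2))*(-11)))² = (-427 + (20 + 2*(-11)))² = (-427 + (20 - 22))² = (-427 - 2)² = (-429)² = 184041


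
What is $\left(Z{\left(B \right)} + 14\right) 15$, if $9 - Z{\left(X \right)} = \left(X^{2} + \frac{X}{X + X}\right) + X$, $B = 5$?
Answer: $- \frac{225}{2} \approx -112.5$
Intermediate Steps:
$Z{\left(X \right)} = \frac{17}{2} - X - X^{2}$ ($Z{\left(X \right)} = 9 - \left(\left(X^{2} + \frac{X}{X + X}\right) + X\right) = 9 - \left(\left(X^{2} + \frac{X}{2 X}\right) + X\right) = 9 - \left(\left(X^{2} + \frac{1}{2 X} X\right) + X\right) = 9 - \left(\left(X^{2} + \frac{1}{2}\right) + X\right) = 9 - \left(\left(\frac{1}{2} + X^{2}\right) + X\right) = 9 - \left(\frac{1}{2} + X + X^{2}\right) = \frac{17}{2} - X - X^{2}$)
$\left(Z{\left(B \right)} + 14\right) 15 = \left(\left(\frac{17}{2} - 5 - 5^{2}\right) + 14\right) 15 = \left(\left(\frac{17}{2} - 5 - 25\right) + 14\right) 15 = \left(- \frac{43}{2} + 14\right) 15 = \left(- \frac{15}{2}\right) 15 = - \frac{225}{2}$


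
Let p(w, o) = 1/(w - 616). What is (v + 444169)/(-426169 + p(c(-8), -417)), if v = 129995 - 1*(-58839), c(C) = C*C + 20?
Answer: -336757596/226721909 ≈ -1.4853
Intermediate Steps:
c(C) = 20 + C² (c(C) = C² + 20 = 20 + C²)
p(w, o) = 1/(-616 + w)
v = 188834 (v = 129995 + 58839 = 188834)
(v + 444169)/(-426169 + p(c(-8), -417)) = (188834 + 444169)/(-426169 + 1/(-616 + (20 + (-8)²))) = 633003/(-426169 + 1/(-616 + (20 + 64))) = 633003/(-426169 + 1/(-616 + 84)) = 633003/(-426169 + 1/(-532)) = 633003/(-426169 - 1/532) = 633003/(-226721909/532) = 633003*(-532/226721909) = -336757596/226721909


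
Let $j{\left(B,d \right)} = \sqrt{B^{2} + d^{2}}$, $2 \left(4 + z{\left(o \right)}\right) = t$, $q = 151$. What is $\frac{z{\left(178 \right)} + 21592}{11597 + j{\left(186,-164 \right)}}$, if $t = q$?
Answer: $\frac{502463219}{268857834} - \frac{43327 \sqrt{15373}}{134428917} \approx 1.8289$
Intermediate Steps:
$t = 151$
$z{\left(o \right)} = \frac{143}{2}$ ($z{\left(o \right)} = -4 + \frac{1}{2} \cdot 151 = -4 + \frac{151}{2} = \frac{143}{2}$)
$\frac{z{\left(178 \right)} + 21592}{11597 + j{\left(186,-164 \right)}} = \frac{\frac{143}{2} + 21592}{11597 + \sqrt{186^{2} + \left(-164\right)^{2}}} = \frac{43327}{2 \left(11597 + \sqrt{34596 + 26896}\right)} = \frac{43327}{2 \left(11597 + \sqrt{61492}\right)} = \frac{43327}{2 \left(11597 + 2 \sqrt{15373}\right)}$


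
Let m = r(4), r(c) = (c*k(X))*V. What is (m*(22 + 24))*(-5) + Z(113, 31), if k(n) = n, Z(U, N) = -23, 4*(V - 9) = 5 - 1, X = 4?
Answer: -36823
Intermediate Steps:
V = 10 (V = 9 + (5 - 1)/4 = 9 + (¼)*4 = 9 + 1 = 10)
r(c) = 40*c (r(c) = (c*4)*10 = (4*c)*10 = 40*c)
m = 160 (m = 40*4 = 160)
(m*(22 + 24))*(-5) + Z(113, 31) = (160*(22 + 24))*(-5) - 23 = (160*46)*(-5) - 23 = 7360*(-5) - 23 = -36800 - 23 = -36823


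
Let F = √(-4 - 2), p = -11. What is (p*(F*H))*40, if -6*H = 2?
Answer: 440*I*√6/3 ≈ 359.26*I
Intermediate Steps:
H = -⅓ (H = -⅙*2 = -⅓ ≈ -0.33333)
F = I*√6 (F = √(-6) = I*√6 ≈ 2.4495*I)
(p*(F*H))*40 = -11*I*√6*(-1)/3*40 = -(-11)*I*√6/3*40 = (11*I*√6/3)*40 = 440*I*√6/3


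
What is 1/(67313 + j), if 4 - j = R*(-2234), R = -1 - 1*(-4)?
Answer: 1/74019 ≈ 1.3510e-5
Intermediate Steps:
R = 3 (R = -1 + 4 = 3)
j = 6706 (j = 4 - 3*(-2234) = 4 - 1*(-6702) = 4 + 6702 = 6706)
1/(67313 + j) = 1/(67313 + 6706) = 1/74019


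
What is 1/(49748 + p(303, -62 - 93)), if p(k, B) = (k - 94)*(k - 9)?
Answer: 1/111194 ≈ 8.9933e-6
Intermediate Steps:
p(k, B) = (-94 + k)*(-9 + k)
1/(49748 + p(303, -62 - 93)) = 1/(49748 + (846 + 303² - 103*303)) = 1/(49748 + (846 + 91809 - 31209)) = 1/(49748 + 61446) = 1/111194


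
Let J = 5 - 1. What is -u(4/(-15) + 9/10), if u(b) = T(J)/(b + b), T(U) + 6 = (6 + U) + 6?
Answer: -150/19 ≈ -7.8947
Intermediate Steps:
J = 4
T(U) = 6 + U (T(U) = -6 + ((6 + U) + 6) = -6 + (12 + U) = 6 + U)
u(b) = 5/b (u(b) = (6 + 4)/(b + b) = 10/(2*b) = (1/(2*b))*10 = 5/b)
-u(4/(-15) + 9/10) = -5/(4/(-15) + 9/10) = -5/(4*(-1/15) + 9*(1/10)) = -5/(-4/15 + 9/10) = -5/19/30 = -5*30/19 = -1*150/19 = -150/19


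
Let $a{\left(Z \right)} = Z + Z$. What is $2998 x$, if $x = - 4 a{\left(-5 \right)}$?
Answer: $119920$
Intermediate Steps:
$a{\left(Z \right)} = 2 Z$
$x = 40$ ($x = - 4 \cdot 2 \left(-5\right) = \left(-4\right) \left(-10\right) = 40$)
$2998 x = 2998 \cdot 40 = 119920$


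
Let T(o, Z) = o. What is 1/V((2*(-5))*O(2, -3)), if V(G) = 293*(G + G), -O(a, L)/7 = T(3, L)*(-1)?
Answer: -1/123060 ≈ -8.1261e-6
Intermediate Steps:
O(a, L) = 21 (O(a, L) = -21*(-1) = -7*(-3) = 21)
V(G) = 586*G (V(G) = 293*(2*G) = 586*G)
1/V((2*(-5))*O(2, -3)) = 1/(586*((2*(-5))*21)) = 1/(586*(-10*21)) = 1/(586*(-210)) = 1/(-123060) = -1/123060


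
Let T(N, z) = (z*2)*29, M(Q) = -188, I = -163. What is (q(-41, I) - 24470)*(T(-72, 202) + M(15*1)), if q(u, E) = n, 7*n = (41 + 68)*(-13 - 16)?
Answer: -2011071128/7 ≈ -2.8730e+8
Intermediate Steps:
n = -3161/7 (n = ((41 + 68)*(-13 - 16))/7 = (109*(-29))/7 = (⅐)*(-3161) = -3161/7 ≈ -451.57)
q(u, E) = -3161/7
T(N, z) = 58*z (T(N, z) = (2*z)*29 = 58*z)
(q(-41, I) - 24470)*(T(-72, 202) + M(15*1)) = (-3161/7 - 24470)*(58*202 - 188) = -174451*(11716 - 188)/7 = -174451/7*11528 = -2011071128/7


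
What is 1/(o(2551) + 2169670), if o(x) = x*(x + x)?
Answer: 1/15184872 ≈ 6.5855e-8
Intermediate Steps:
o(x) = 2*x**2 (o(x) = x*(2*x) = 2*x**2)
1/(o(2551) + 2169670) = 1/(2*2551**2 + 2169670) = 1/(2*6507601 + 2169670) = 1/(13015202 + 2169670) = 1/15184872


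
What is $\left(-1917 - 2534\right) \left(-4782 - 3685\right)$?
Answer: $37686617$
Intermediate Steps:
$\left(-1917 - 2534\right) \left(-4782 - 3685\right) = - 4451 \left(-4782 - 3685\right) = \left(-4451\right) \left(-8467\right) = 37686617$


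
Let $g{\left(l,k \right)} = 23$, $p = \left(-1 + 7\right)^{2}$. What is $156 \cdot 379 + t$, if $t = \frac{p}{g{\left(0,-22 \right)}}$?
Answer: $\frac{1359888}{23} \approx 59126.0$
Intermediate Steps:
$p = 36$ ($p = 6^{2} = 36$)
$t = \frac{36}{23} \approx 1.5652$
$156 \cdot 379 + t = 156 \cdot 379 + \frac{36}{23} = 59124 + \frac{36}{23} = \frac{1359888}{23}$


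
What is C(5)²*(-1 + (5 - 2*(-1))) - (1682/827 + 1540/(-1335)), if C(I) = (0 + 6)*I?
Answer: 1192174222/220809 ≈ 5399.1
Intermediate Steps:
C(I) = 6*I
C(5)²*(-1 + (5 - 2*(-1))) - (1682/827 + 1540/(-1335)) = (6*5)²*(-1 + (5 - 2*(-1))) - (1682/827 + 1540/(-1335)) = 30²*(-1 + (5 + 2)) - (1682*(1/827) + 1540*(-1/1335)) = 900*(-1 + 7) - (1682/827 - 308/267) = 900*6 - 1*194378/220809 = 5400 - 194378/220809 = 1192174222/220809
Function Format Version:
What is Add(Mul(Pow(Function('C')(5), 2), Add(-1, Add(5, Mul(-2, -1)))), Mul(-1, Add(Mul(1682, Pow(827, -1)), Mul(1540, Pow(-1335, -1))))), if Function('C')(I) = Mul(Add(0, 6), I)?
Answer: Rational(1192174222, 220809) ≈ 5399.1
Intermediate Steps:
Function('C')(I) = Mul(6, I)
Add(Mul(Pow(Function('C')(5), 2), Add(-1, Add(5, Mul(-2, -1)))), Mul(-1, Add(Mul(1682, Pow(827, -1)), Mul(1540, Pow(-1335, -1))))) = Add(Mul(Pow(Mul(6, 5), 2), Add(-1, Add(5, Mul(-2, -1)))), Mul(-1, Add(Mul(1682, Pow(827, -1)), Mul(1540, Pow(-1335, -1))))) = Add(Mul(Pow(30, 2), Add(-1, Add(5, 2))), Mul(-1, Add(Mul(1682, Rational(1, 827)), Mul(1540, Rational(-1, 1335))))) = Add(Mul(900, Add(-1, 7)), Mul(-1, Add(Rational(1682, 827), Rational(-308, 267)))) = Add(Mul(900, 6), Mul(-1, Rational(194378, 220809))) = Add(5400, Rational(-194378, 220809)) = Rational(1192174222, 220809)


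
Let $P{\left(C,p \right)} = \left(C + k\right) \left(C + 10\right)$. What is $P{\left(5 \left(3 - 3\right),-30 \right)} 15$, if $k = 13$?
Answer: $1950$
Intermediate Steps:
$P{\left(C,p \right)} = \left(10 + C\right) \left(13 + C\right)$ ($P{\left(C,p \right)} = \left(C + 13\right) \left(C + 10\right) = \left(13 + C\right) \left(10 + C\right) = \left(10 + C\right) \left(13 + C\right)$)
$P{\left(5 \left(3 - 3\right),-30 \right)} 15 = \left(130 + \left(5 \left(3 - 3\right)\right)^{2} + 23 \cdot 5 \left(3 - 3\right)\right) 15 = \left(130 + \left(5 \cdot 0\right)^{2} + 23 \cdot 5 \cdot 0\right) 15 = \left(130 + 0^{2} + 23 \cdot 0\right) 15 = \left(130 + 0 + 0\right) 15 = 130 \cdot 15 = 1950$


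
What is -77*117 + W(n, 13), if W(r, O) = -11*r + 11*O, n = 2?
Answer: -8888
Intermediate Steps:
-77*117 + W(n, 13) = -77*117 + (-11*2 + 11*13) = -9009 + (-22 + 143) = -9009 + 121 = -8888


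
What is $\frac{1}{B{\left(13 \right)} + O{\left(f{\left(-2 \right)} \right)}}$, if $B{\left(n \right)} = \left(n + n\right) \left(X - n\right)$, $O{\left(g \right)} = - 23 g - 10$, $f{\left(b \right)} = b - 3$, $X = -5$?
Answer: $- \frac{1}{363} \approx -0.0027548$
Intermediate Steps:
$f{\left(b \right)} = -3 + b$
$O{\left(g \right)} = -10 - 23 g$
$B{\left(n \right)} = 2 n \left(-5 - n\right)$ ($B{\left(n \right)} = \left(n + n\right) \left(-5 - n\right) = 2 n \left(-5 - n\right)$)
$\frac{1}{B{\left(13 \right)} + O{\left(f{\left(-2 \right)} \right)}} = \frac{1}{\left(-2\right) 13 \left(5 + 13\right) - \left(10 + 23 \left(-3 - 2\right)\right)} = \frac{1}{\left(-2\right) 13 \cdot 18 - -105} = \frac{1}{-468 + \left(-10 + 115\right)} = \frac{1}{-468 + 105} = \frac{1}{-363} = - \frac{1}{363}$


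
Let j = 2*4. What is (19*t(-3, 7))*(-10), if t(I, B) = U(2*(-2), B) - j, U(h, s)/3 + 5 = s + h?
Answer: 2660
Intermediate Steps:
U(h, s) = -15 + 3*h + 3*s (U(h, s) = -15 + 3*(s + h) = -15 + 3*(h + s) = -15 + (3*h + 3*s) = -15 + 3*h + 3*s)
j = 8
t(I, B) = -35 + 3*B (t(I, B) = (-15 + 3*(2*(-2)) + 3*B) - 1*8 = (-15 + 3*(-4) + 3*B) - 8 = (-15 - 12 + 3*B) - 8 = (-27 + 3*B) - 8 = -35 + 3*B)
(19*t(-3, 7))*(-10) = (19*(-35 + 3*7))*(-10) = (19*(-35 + 21))*(-10) = (19*(-14))*(-10) = -266*(-10) = 2660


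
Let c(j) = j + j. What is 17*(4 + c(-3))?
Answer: -34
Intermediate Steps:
c(j) = 2*j
17*(4 + c(-3)) = 17*(4 + 2*(-3)) = 17*(4 - 6) = 17*(-2) = -34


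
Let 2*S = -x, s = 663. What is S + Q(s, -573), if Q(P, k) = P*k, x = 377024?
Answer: -568411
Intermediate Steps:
S = -188512 (S = (-1*377024)/2 = (1/2)*(-377024) = -188512)
S + Q(s, -573) = -188512 + 663*(-573) = -188512 - 379899 = -568411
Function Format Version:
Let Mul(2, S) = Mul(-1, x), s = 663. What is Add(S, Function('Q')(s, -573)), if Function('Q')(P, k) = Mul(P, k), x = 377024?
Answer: -568411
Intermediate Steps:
S = -188512 (S = Mul(Rational(1, 2), Mul(-1, 377024)) = Mul(Rational(1, 2), -377024) = -188512)
Add(S, Function('Q')(s, -573)) = Add(-188512, Mul(663, -573)) = Add(-188512, -379899) = -568411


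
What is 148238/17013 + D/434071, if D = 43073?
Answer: 65078617847/7384849923 ≈ 8.8125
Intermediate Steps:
148238/17013 + D/434071 = 148238/17013 + 43073/434071 = 65078617847/7384849923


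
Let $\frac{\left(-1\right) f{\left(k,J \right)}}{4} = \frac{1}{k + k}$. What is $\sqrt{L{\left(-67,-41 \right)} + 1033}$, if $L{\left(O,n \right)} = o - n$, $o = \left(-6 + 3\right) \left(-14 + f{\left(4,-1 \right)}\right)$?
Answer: $\frac{\sqrt{4470}}{2} \approx 33.429$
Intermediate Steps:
$f{\left(k,J \right)} = - \frac{2}{k}$ ($f{\left(k,J \right)} = - \frac{4}{k + k} = - \frac{4}{2 k} = - 4 \frac{1}{2 k} = - \frac{2}{k}$)
$o = \frac{87}{2}$ ($o = \left(-6 + 3\right) \left(-14 - \frac{2}{4}\right) = - 3 \left(-14 - \frac{1}{2}\right) = \left(-3\right) \left(- \frac{29}{2}\right) = \frac{87}{2} \approx 43.5$)
$L{\left(O,n \right)} = \frac{87}{2} - n$
$\sqrt{L{\left(-67,-41 \right)} + 1033} = \sqrt{\left(\frac{87}{2} - -41\right) + 1033} = \sqrt{\left(\frac{87}{2} + 41\right) + 1033} = \sqrt{\frac{169}{2} + 1033} = \sqrt{\frac{2235}{2}} = \frac{\sqrt{4470}}{2}$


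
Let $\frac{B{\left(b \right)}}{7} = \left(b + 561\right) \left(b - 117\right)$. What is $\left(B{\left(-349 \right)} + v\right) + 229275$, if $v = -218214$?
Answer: $-680483$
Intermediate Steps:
$B{\left(b \right)} = 7 \left(-117 + b\right) \left(561 + b\right)$ ($B{\left(b \right)} = 7 \left(b + 561\right) \left(b - 117\right) = 7 \left(561 + b\right) \left(-117 + b\right) = 7 \left(-117 + b\right) \left(561 + b\right)$)
$\left(B{\left(-349 \right)} + v\right) + 229275 = \left(\left(-459459 + 7 \left(-349\right)^{2} + 3108 \left(-349\right)\right) - 218214\right) + 229275 = \left(\left(-459459 + 7 \cdot 121801 - 1084692\right) - 218214\right) + 229275 = \left(\left(-459459 + 852607 - 1084692\right) - 218214\right) + 229275 = \left(-691544 - 218214\right) + 229275 = -909758 + 229275 = -680483$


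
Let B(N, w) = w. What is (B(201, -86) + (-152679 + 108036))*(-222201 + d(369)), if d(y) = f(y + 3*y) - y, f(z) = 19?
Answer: 9954483679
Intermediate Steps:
d(y) = 19 - y
(B(201, -86) + (-152679 + 108036))*(-222201 + d(369)) = (-86 + (-152679 + 108036))*(-222201 + (19 - 1*369)) = (-86 - 44643)*(-222201 + (19 - 369)) = -44729*(-222201 - 350) = -44729*(-222551) = 9954483679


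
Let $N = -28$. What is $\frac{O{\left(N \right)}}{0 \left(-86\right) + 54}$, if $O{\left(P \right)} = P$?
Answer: $- \frac{14}{27} \approx -0.51852$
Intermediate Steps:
$\frac{O{\left(N \right)}}{0 \left(-86\right) + 54} = - \frac{28}{0 \left(-86\right) + 54} = - \frac{28}{0 + 54} = - \frac{28}{54} = \left(-28\right) \frac{1}{54} = - \frac{14}{27}$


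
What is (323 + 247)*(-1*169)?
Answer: -96330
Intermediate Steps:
(323 + 247)*(-1*169) = 570*(-169) = -96330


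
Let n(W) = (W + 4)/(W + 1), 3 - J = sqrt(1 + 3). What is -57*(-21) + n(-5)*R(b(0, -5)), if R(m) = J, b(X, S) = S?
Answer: 4789/4 ≈ 1197.3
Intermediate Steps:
J = 1 (J = 3 - sqrt(1 + 3) = 3 - sqrt(4) = 3 - 1*2 = 3 - 2 = 1)
R(m) = 1
n(W) = (4 + W)/(1 + W)
-57*(-21) + n(-5)*R(b(0, -5)) = -57*(-21) + ((4 - 5)/(1 - 5))*1 = 1197 + (-1/(-4))*1 = 1197 - 1/4*(-1)*1 = 1197 + (1/4)*1 = 1197 + 1/4 = 4789/4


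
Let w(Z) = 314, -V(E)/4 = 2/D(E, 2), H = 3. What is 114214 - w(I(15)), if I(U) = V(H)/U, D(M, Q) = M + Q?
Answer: 113900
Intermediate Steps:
V(E) = -8/(2 + E) (V(E) = -8/(E + 2) = -8/(2 + E))
I(U) = -8/(5*U) (I(U) = (-8/(2 + 3))/U = (-8/5)/U = (-8*1/5)/U = -8/(5*U))
114214 - w(I(15)) = 114214 - 1*314 = 114214 - 314 = 113900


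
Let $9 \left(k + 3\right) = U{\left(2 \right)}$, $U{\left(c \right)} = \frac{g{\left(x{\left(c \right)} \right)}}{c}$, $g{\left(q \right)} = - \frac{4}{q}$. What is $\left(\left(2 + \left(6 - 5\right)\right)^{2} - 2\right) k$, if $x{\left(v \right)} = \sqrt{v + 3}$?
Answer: $-21 - \frac{14 \sqrt{5}}{45} \approx -21.696$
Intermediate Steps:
$x{\left(v \right)} = \sqrt{3 + v}$
$U{\left(c \right)} = - \frac{4}{c \sqrt{3 + c}}$ ($U{\left(c \right)} = \frac{\left(-4\right) \frac{1}{\sqrt{3 + c}}}{c} = - \frac{4}{c \sqrt{3 + c}}$)
$k = -3 - \frac{2 \sqrt{5}}{45}$ ($k = -3 + \frac{\left(-4\right) \frac{1}{2} \frac{1}{\sqrt{3 + 2}}}{9} = -3 + \frac{\left(-4\right) \frac{1}{2} \frac{1}{\sqrt{5}}}{9} = -3 + \frac{\left(-4\right) \frac{1}{2} \frac{\sqrt{5}}{5}}{9} = -3 + \frac{\left(- \frac{2}{5}\right) \sqrt{5}}{9} = -3 - \frac{2 \sqrt{5}}{45} \approx -3.0994$)
$\left(\left(2 + \left(6 - 5\right)\right)^{2} - 2\right) k = \left(\left(2 + \left(6 - 5\right)\right)^{2} - 2\right) \left(-3 - \frac{2 \sqrt{5}}{45}\right) = \left(\left(2 + 1\right)^{2} - 2\right) \left(-3 - \frac{2 \sqrt{5}}{45}\right) = \left(3^{2} - 2\right) \left(-3 - \frac{2 \sqrt{5}}{45}\right) = \left(9 - 2\right) \left(-3 - \frac{2 \sqrt{5}}{45}\right) = 7 \left(-3 - \frac{2 \sqrt{5}}{45}\right) = -21 - \frac{14 \sqrt{5}}{45}$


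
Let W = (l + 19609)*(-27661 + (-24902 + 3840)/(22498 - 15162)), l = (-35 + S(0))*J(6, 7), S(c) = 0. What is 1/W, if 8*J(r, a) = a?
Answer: -29344/15893110690533 ≈ -1.8463e-9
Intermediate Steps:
J(r, a) = a/8
l = -245/8 (l = (-35 + 0)*((⅛)*7) = -35*7/8 = -245/8 ≈ -30.625)
W = -15893110690533/29344 (W = (-245/8 + 19609)*(-27661 + (-24902 + 3840)/(22498 - 15162)) = 156627*(-27661 - 21062/7336)/8 = 156627*(-27661 - 21062*1/7336)/8 = 156627*(-27661 - 10531/3668)/8 = (156627/8)*(-101471079/3668) = -15893110690533/29344 ≈ -5.4161e+8)
1/W = 1/(-15893110690533/29344) = -29344/15893110690533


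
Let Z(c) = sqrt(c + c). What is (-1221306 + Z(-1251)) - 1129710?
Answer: -2351016 + 3*I*sqrt(278) ≈ -2.351e+6 + 50.02*I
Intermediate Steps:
Z(c) = sqrt(2)*sqrt(c) (Z(c) = sqrt(2*c) = sqrt(2)*sqrt(c))
(-1221306 + Z(-1251)) - 1129710 = (-1221306 + sqrt(2)*sqrt(-1251)) - 1129710 = (-1221306 + sqrt(2)*(3*I*sqrt(139))) - 1129710 = (-1221306 + 3*I*sqrt(278)) - 1129710 = -2351016 + 3*I*sqrt(278)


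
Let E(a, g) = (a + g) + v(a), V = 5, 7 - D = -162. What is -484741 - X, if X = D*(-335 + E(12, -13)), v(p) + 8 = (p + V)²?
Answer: -475446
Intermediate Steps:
D = 169 (D = 7 - 1*(-162) = 7 + 162 = 169)
v(p) = -8 + (5 + p)² (v(p) = -8 + (p + 5)² = -8 + (5 + p)²)
E(a, g) = -8 + a + g + (5 + a)² (E(a, g) = (a + g) + (-8 + (5 + a)²) = -8 + a + g + (5 + a)²)
X = -9295 (X = 169*(-335 + (-8 + 12 - 13 + (5 + 12)²)) = 169*(-335 + (-8 + 12 - 13 + 17²)) = 169*(-335 + (-8 + 12 - 13 + 289)) = 169*(-335 + 280) = 169*(-55) = -9295)
-484741 - X = -484741 - 1*(-9295) = -484741 + 9295 = -475446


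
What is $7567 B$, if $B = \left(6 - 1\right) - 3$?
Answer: $15134$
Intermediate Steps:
$B = 2$ ($B = 5 - 3 = 2$)
$7567 B = 7567 \cdot 2 = 15134$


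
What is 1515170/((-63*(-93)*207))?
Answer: 1515170/1212813 ≈ 1.2493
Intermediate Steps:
1515170/((-63*(-93)*207)) = 1515170/((5859*207)) = 1515170/1212813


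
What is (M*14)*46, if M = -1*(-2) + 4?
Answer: 3864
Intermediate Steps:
M = 6 (M = 2 + 4 = 6)
(M*14)*46 = (6*14)*46 = 84*46 = 3864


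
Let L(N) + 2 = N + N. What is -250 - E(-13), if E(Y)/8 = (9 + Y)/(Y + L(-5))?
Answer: -6282/25 ≈ -251.28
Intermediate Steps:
L(N) = -2 + 2*N (L(N) = -2 + (N + N) = -2 + 2*N)
E(Y) = 8*(9 + Y)/(-12 + Y) (E(Y) = 8*((9 + Y)/(Y + (-2 + 2*(-5)))) = 8*((9 + Y)/(Y + (-2 - 10))) = 8*((9 + Y)/(Y - 12)) = 8*((9 + Y)/(-12 + Y)) = 8*(9 + Y)/(-12 + Y))
-250 - E(-13) = -250 - 8*(9 - 13)/(-12 - 13) = -250 - 8*(-4)/(-25) = -250 - 8*(-1)*(-4)/25 = -250 - 1*32/25 = -250 - 32/25 = -6282/25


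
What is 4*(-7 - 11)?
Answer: -72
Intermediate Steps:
4*(-7 - 11) = 4*(-18) = -72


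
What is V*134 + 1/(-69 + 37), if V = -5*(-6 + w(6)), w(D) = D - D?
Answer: 128639/32 ≈ 4020.0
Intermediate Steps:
w(D) = 0
V = 30 (V = -5*(-6 + 0) = -5*(-6) = 30)
V*134 + 1/(-69 + 37) = 30*134 + 1/(-69 + 37) = 4020 + 1/(-32) = 4020 - 1/32 = 128639/32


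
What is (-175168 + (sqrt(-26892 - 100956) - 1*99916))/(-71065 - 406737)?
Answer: 137542/238901 - I*sqrt(31962)/238901 ≈ 0.57573 - 0.00074834*I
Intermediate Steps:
(-175168 + (sqrt(-26892 - 100956) - 1*99916))/(-71065 - 406737) = (-175168 + (sqrt(-127848) - 99916))/(-477802) = (-175168 + (2*I*sqrt(31962) - 99916))*(-1/477802) = (-175168 + (-99916 + 2*I*sqrt(31962)))*(-1/477802) = (-275084 + 2*I*sqrt(31962))*(-1/477802) = 137542/238901 - I*sqrt(31962)/238901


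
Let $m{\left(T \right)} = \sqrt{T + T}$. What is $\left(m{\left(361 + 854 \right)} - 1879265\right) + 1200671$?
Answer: $-678594 + 9 \sqrt{30} \approx -6.7855 \cdot 10^{5}$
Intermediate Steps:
$m{\left(T \right)} = \sqrt{2} \sqrt{T}$ ($m{\left(T \right)} = \sqrt{2 T} = \sqrt{2} \sqrt{T}$)
$\left(m{\left(361 + 854 \right)} - 1879265\right) + 1200671 = \left(\sqrt{2} \sqrt{361 + 854} - 1879265\right) + 1200671 = \left(\sqrt{2} \sqrt{1215} - 1879265\right) + 1200671 = \left(\sqrt{2} \cdot 9 \sqrt{15} - 1879265\right) + 1200671 = \left(9 \sqrt{30} - 1879265\right) + 1200671 = \left(-1879265 + 9 \sqrt{30}\right) + 1200671 = -678594 + 9 \sqrt{30}$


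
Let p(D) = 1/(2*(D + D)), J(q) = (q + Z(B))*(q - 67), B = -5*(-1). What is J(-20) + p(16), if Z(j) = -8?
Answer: 155905/64 ≈ 2436.0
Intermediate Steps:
B = 5
J(q) = (-67 + q)*(-8 + q) (J(q) = (q - 8)*(q - 67) = (-8 + q)*(-67 + q) = (-67 + q)*(-8 + q))
p(D) = 1/(4*D) (p(D) = 1/(2*(2*D)) = 1/(4*D))
J(-20) + p(16) = (536 + (-20)² - 75*(-20)) + (¼)/16 = (536 + 400 + 1500) + (¼)*(1/16) = 2436 + 1/64 = 155905/64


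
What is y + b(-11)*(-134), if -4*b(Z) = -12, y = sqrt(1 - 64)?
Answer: -402 + 3*I*sqrt(7) ≈ -402.0 + 7.9373*I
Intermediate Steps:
y = 3*I*sqrt(7) (y = sqrt(-63) = 3*I*sqrt(7) ≈ 7.9373*I)
b(Z) = 3 (b(Z) = -1/4*(-12) = 3)
y + b(-11)*(-134) = 3*I*sqrt(7) + 3*(-134) = 3*I*sqrt(7) - 402 = -402 + 3*I*sqrt(7)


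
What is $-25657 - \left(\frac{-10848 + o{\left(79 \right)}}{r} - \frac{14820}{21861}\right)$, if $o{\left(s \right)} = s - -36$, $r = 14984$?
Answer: $- \frac{2801294751725}{109188408} \approx -25656.0$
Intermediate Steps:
$o{\left(s \right)} = 36 + s$ ($o{\left(s \right)} = s + 36 = 36 + s$)
$-25657 - \left(\frac{-10848 + o{\left(79 \right)}}{r} - \frac{14820}{21861}\right) = -25657 - \left(\frac{-10848 + \left(36 + 79\right)}{14984} - \frac{14820}{21861}\right) = -25657 - \left(\left(-10848 + 115\right) \frac{1}{14984} - \frac{4940}{7287}\right) = -25657 - \left(\left(-10733\right) \frac{1}{14984} - \frac{4940}{7287}\right) = -25657 - \left(- \frac{10733}{14984} - \frac{4940}{7287}\right) = -25657 - - \frac{152232331}{109188408} = -25657 + \frac{152232331}{109188408} = - \frac{2801294751725}{109188408}$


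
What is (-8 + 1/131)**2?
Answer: 1096209/17161 ≈ 63.878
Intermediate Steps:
(-8 + 1/131)**2 = (-1047/131)**2 = 1096209/17161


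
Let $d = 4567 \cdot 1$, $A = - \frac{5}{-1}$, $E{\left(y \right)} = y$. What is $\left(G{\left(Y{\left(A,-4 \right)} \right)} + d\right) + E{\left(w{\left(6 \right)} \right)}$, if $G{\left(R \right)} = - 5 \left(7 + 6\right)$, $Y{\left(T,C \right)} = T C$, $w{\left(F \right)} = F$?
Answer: $4508$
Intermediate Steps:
$A = 5$ ($A = \left(-5\right) \left(-1\right) = 5$)
$Y{\left(T,C \right)} = C T$
$G{\left(R \right)} = -65$ ($G{\left(R \right)} = \left(-5\right) 13 = -65$)
$d = 4567$
$\left(G{\left(Y{\left(A,-4 \right)} \right)} + d\right) + E{\left(w{\left(6 \right)} \right)} = \left(-65 + 4567\right) + 6 = 4502 + 6 = 4508$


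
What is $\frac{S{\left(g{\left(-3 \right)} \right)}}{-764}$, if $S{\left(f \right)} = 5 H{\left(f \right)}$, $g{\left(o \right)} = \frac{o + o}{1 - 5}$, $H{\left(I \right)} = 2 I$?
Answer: $- \frac{15}{764} \approx -0.019634$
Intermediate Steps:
$g{\left(o \right)} = - \frac{o}{2}$ ($g{\left(o \right)} = \frac{2 o}{-4} = 2 o \left(- \frac{1}{4}\right) = - \frac{o}{2}$)
$S{\left(f \right)} = 10 f$ ($S{\left(f \right)} = 5 \cdot 2 f = 10 f$)
$\frac{S{\left(g{\left(-3 \right)} \right)}}{-764} = \frac{10 \left(\left(- \frac{1}{2}\right) \left(-3\right)\right)}{-764} = 10 \cdot \frac{3}{2} \left(- \frac{1}{764}\right) = 15 \left(- \frac{1}{764}\right) = - \frac{15}{764}$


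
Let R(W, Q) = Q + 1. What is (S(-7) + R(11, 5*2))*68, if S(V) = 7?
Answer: 1224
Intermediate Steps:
R(W, Q) = 1 + Q
(S(-7) + R(11, 5*2))*68 = (7 + (1 + 5*2))*68 = (7 + (1 + 10))*68 = (7 + 11)*68 = 18*68 = 1224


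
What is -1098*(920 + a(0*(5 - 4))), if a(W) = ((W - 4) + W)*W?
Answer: -1010160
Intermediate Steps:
a(W) = W*(-4 + 2*W) (a(W) = ((-4 + W) + W)*W = (-4 + 2*W)*W = W*(-4 + 2*W))
-1098*(920 + a(0*(5 - 4))) = -1098*(920 + 2*(0*(5 - 4))*(-2 + 0*(5 - 4))) = -1098*(920 + 2*(0*1)*(-2 + 0*1)) = -1098*(920 + 2*0*(-2 + 0)) = -1098*(920 + 2*0*(-2)) = -1098*(920 + 0) = -1098*920 = -1010160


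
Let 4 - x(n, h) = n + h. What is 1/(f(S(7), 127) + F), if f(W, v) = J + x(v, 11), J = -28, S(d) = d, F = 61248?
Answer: 1/61086 ≈ 1.6370e-5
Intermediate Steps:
x(n, h) = 4 - h - n (x(n, h) = 4 - (n + h) = 4 - (h + n) = 4 + (-h - n) = 4 - h - n)
f(W, v) = -35 - v (f(W, v) = -28 + (4 - 1*11 - v) = -28 + (4 - 11 - v) = -28 + (-7 - v) = -35 - v)
1/(f(S(7), 127) + F) = 1/((-35 - 1*127) + 61248) = 1/((-35 - 127) + 61248) = 1/(-162 + 61248) = 1/61086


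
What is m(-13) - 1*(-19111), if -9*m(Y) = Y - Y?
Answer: 19111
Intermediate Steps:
m(Y) = 0 (m(Y) = -(Y - Y)/9 = -⅑*0 = 0)
m(-13) - 1*(-19111) = 0 - 1*(-19111) = 0 + 19111 = 19111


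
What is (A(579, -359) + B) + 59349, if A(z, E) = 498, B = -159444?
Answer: -99597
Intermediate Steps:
(A(579, -359) + B) + 59349 = (498 - 159444) + 59349 = -158946 + 59349 = -99597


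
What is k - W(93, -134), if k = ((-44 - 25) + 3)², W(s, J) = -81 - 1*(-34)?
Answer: 4403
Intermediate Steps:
W(s, J) = -47 (W(s, J) = -81 + 34 = -47)
k = 4356 (k = (-69 + 3)² = (-66)² = 4356)
k - W(93, -134) = 4356 - 1*(-47) = 4356 + 47 = 4403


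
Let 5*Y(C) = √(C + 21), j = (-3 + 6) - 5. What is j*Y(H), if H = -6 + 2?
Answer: -2*√17/5 ≈ -1.6492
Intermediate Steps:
H = -4
j = -2 (j = 3 - 5 = -2)
Y(C) = √(21 + C)/5 (Y(C) = √(C + 21)/5 = √(21 + C)/5)
j*Y(H) = -2*√(21 - 4)/5 = -2*√17/5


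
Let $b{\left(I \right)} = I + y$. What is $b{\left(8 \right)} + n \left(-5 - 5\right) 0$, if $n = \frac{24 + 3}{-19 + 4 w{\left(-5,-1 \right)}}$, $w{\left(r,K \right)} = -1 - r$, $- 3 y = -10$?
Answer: $\frac{34}{3} \approx 11.333$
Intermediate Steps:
$y = \frac{10}{3}$ ($y = \left(- \frac{1}{3}\right) \left(-10\right) = \frac{10}{3} \approx 3.3333$)
$n = -9$ ($n = \frac{24 + 3}{-19 + 4 \left(-1 - -5\right)} = \frac{27}{-19 + 4 \left(-1 + 5\right)} = \frac{27}{-19 + 4 \cdot 4} = \frac{27}{-19 + 16} = \frac{27}{-3} = 27 \left(- \frac{1}{3}\right) = -9$)
$b{\left(I \right)} = \frac{10}{3} + I$ ($b{\left(I \right)} = I + \frac{10}{3} = \frac{10}{3} + I$)
$b{\left(8 \right)} + n \left(-5 - 5\right) 0 = \left(\frac{10}{3} + 8\right) - 9 \left(-5 - 5\right) 0 = \frac{34}{3} - 9 \left(\left(-10\right) 0\right) = \frac{34}{3} - 0 = \frac{34}{3} + 0 = \frac{34}{3}$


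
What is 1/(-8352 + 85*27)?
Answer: -1/6057 ≈ -0.00016510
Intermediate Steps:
1/(-8352 + 85*27) = 1/(-8352 + 2295) = 1/(-6057) = -1/6057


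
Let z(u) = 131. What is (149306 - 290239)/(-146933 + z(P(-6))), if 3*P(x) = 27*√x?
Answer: 140933/146802 ≈ 0.96002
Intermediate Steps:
P(x) = 9*√x (P(x) = (27*√x)/3 = 9*√x)
(149306 - 290239)/(-146933 + z(P(-6))) = (149306 - 290239)/(-146933 + 131) = -140933/(-146802) = -140933*(-1/146802) = 140933/146802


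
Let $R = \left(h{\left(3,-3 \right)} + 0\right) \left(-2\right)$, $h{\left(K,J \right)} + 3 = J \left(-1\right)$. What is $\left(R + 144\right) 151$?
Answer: $21744$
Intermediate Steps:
$h{\left(K,J \right)} = -3 - J$ ($h{\left(K,J \right)} = -3 + J \left(-1\right) = -3 - J$)
$R = 0$ ($R = \left(\left(-3 - -3\right) + 0\right) \left(-2\right) = \left(\left(-3 + 3\right) + 0\right) \left(-2\right) = \left(0 + 0\right) \left(-2\right) = 0 \left(-2\right) = 0$)
$\left(R + 144\right) 151 = \left(0 + 144\right) 151 = 144 \cdot 151 = 21744$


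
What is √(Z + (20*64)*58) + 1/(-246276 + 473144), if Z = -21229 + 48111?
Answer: 1/226868 + √101122 ≈ 318.00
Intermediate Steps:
Z = 26882
√(Z + (20*64)*58) + 1/(-246276 + 473144) = √(26882 + (20*64)*58) + 1/(-246276 + 473144) = √(26882 + 1280*58) + 1/226868 = √(26882 + 74240) + 1/226868 = √101122 + 1/226868 = 1/226868 + √101122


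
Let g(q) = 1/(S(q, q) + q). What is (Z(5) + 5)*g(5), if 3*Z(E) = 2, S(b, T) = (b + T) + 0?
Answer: 17/45 ≈ 0.37778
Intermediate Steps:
S(b, T) = T + b (S(b, T) = (T + b) + 0 = T + b)
Z(E) = 2/3 (Z(E) = (1/3)*2 = 2/3)
g(q) = 1/(3*q) (g(q) = 1/((q + q) + q) = 1/(2*q + q) = 1/(3*q))
(Z(5) + 5)*g(5) = (2/3 + 5)*((1/3)/5) = 17*((1/3)*(1/5))/3 = (17/3)*(1/15) = 17/45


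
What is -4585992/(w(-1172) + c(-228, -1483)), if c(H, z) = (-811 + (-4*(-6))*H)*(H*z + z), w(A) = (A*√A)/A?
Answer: 3233300772411592/1491237722669284527 + 3057328*I*√293/1491237722669284527 ≈ 0.0021682 + 3.5094e-11*I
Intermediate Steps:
w(A) = √A (w(A) = A^(3/2)/A = √A)
c(H, z) = (-811 + 24*H)*(z + H*z)
-4585992/(w(-1172) + c(-228, -1483)) = -4585992/(√(-1172) - 1483*(-811 - 787*(-228) + 24*(-228)²)) = -4585992/(2*I*√293 - 1483*(-811 + 179436 + 24*51984)) = -4585992/(2*I*√293 - 1483*(-811 + 179436 + 1247616)) = -4585992/(2*I*√293 - 1483*1426241) = -4585992/(2*I*√293 - 2115115403) = -4585992/(-2115115403 + 2*I*√293)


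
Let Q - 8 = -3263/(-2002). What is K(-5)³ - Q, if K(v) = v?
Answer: -20733/154 ≈ -134.63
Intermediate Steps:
Q = 1483/154 (Q = 8 - 3263/(-2002) = 8 - 3263*(-1/2002) = 8 + 251/154 = 1483/154 ≈ 9.6299)
K(-5)³ - Q = (-5)³ - 1*1483/154 = -125 - 1483/154 = -20733/154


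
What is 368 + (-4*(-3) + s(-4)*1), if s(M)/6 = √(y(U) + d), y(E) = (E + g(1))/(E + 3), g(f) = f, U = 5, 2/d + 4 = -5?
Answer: 380 + √19 ≈ 384.36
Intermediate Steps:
d = -2/9 (d = 2/(-4 - 5) = 2/(-9) = 2*(-⅑) = -2/9 ≈ -0.22222)
y(E) = (1 + E)/(3 + E) (y(E) = (E + 1)/(E + 3) = (1 + E)/(3 + E))
s(M) = √19 (s(M) = 6*√((1 + 5)/(3 + 5) - 2/9) = 6*√(6/8 - 2/9) = 6*√((⅛)*6 - 2/9) = 6*√(¾ - 2/9) = 6*√(19/36) = 6*(√19/6) = √19)
368 + (-4*(-3) + s(-4)*1) = 368 + (-4*(-3) + √19*1) = 368 + (12 + √19) = 380 + √19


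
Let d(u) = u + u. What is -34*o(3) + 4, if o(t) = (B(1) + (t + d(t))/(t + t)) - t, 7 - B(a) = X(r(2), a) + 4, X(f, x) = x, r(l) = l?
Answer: -13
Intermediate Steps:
d(u) = 2*u
B(a) = 3 - a (B(a) = 7 - (a + 4) = 7 - (4 + a) = 7 + (-4 - a) = 3 - a)
o(t) = 7/2 - t (o(t) = ((3 - 1*1) + (t + 2*t)/(t + t)) - t = ((3 - 1) + (3*t)/((2*t))) - t = (2 + (3*t)*(1/(2*t))) - t = (2 + 3/2) - t = 7/2 - t)
-34*o(3) + 4 = -34*(7/2 - 1*3) + 4 = -34*(7/2 - 3) + 4 = -34*½ + 4 = -17 + 4 = -13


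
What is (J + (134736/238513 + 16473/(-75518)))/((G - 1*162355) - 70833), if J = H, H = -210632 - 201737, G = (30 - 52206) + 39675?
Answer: 7427594381566247/4425356344871726 ≈ 1.6784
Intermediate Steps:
G = -12501 (G = -52176 + 39675 = -12501)
H = -412369
J = -412369
(J + (134736/238513 + 16473/(-75518)))/((G - 1*162355) - 70833) = (-412369 + (134736/238513 + 16473/(-75518)))/((-12501 - 1*162355) - 70833) = (-412369 + (134736*(1/238513) + 16473*(-1/75518)))/((-12501 - 162355) - 70833) = (-412369 + (134736/238513 - 16473/75518))/(-174856 - 70833) = (-412369 + 6245968599/18012024734)/(-245689) = -7427594381566247/18012024734*(-1/245689) = 7427594381566247/4425356344871726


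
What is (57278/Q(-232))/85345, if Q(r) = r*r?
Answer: 2203/176677280 ≈ 1.2469e-5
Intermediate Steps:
Q(r) = r**2
(57278/Q(-232))/85345 = (57278/((-232)**2))/85345 = (57278/53824)*(1/85345) = (57278*(1/53824))*(1/85345) = (28639/26912)*(1/85345) = 2203/176677280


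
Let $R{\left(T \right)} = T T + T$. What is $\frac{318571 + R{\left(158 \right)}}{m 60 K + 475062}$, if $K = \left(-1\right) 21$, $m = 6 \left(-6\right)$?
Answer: $\frac{49099}{74346} \approx 0.66041$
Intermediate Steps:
$R{\left(T \right)} = T + T^{2}$ ($R{\left(T \right)} = T^{2} + T = T + T^{2}$)
$m = -36$
$K = -21$
$\frac{318571 + R{\left(158 \right)}}{m 60 K + 475062} = \frac{318571 + 158 \left(1 + 158\right)}{\left(-36\right) 60 \left(-21\right) + 475062} = \frac{318571 + 158 \cdot 159}{\left(-2160\right) \left(-21\right) + 475062} = \frac{318571 + 25122}{45360 + 475062} = \frac{343693}{520422} = 343693 \cdot \frac{1}{520422} = \frac{49099}{74346}$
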